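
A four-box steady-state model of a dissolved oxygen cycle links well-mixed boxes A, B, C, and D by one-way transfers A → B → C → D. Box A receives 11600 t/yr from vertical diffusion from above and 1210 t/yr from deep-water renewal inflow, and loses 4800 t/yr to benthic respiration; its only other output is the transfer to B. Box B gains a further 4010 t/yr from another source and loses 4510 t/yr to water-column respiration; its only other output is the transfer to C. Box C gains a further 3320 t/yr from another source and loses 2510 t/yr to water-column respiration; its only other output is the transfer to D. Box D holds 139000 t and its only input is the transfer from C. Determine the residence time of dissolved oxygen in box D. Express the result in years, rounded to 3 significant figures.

16.7 yr

Box A: F(A→B) = (11600 + 1210) − 4800 = 8010.0 t/yr.
Box B: F(B→C) = (8010.0 + 4010) − 4510 = 7510.0 t/yr.
Box C: F(C→D) = (7510.0 + 3320) − 2510 = 8320.0 t/yr.
Box D throughput = its input = 8320.0 t/yr; τ = 139000 / 8320.0 = 16.71 yr.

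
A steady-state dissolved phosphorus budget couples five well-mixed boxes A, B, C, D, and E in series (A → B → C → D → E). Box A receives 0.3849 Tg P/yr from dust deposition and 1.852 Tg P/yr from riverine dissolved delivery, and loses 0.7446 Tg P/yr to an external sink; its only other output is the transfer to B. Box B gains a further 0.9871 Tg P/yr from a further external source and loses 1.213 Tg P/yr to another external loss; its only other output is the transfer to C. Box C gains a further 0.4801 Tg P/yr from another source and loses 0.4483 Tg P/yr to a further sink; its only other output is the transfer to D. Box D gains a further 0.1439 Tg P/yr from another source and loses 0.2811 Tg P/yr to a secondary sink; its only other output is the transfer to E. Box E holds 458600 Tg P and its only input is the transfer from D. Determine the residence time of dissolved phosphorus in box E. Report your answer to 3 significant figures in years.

395000 yr

Box A: F(A→B) = (0.3849 + 1.852) − 0.7446 = 1.4923 Tg P/yr.
Box B: F(B→C) = (1.4923 + 0.9871) − 1.213 = 1.2664 Tg P/yr.
Box C: F(C→D) = (1.2664 + 0.4801) − 0.4483 = 1.2982 Tg P/yr.
Box D: F(D→E) = (1.2982 + 0.1439) − 0.2811 = 1.1610 Tg P/yr.
Box E throughput = its input = 1.1610 Tg P/yr; τ = 458600 / 1.1610 = 395000 yr.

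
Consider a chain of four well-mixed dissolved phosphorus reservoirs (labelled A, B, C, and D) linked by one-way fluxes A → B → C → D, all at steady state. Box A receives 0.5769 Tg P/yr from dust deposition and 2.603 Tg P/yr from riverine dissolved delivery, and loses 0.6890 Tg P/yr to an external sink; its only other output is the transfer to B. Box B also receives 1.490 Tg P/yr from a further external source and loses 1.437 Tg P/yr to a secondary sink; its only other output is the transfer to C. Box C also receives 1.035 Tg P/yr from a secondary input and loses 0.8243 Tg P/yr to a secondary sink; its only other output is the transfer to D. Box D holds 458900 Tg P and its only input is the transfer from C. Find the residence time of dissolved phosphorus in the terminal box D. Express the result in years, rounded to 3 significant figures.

167000 yr

Box A: F(A→B) = (0.5769 + 2.603) − 0.6890 = 2.4909 Tg P/yr.
Box B: F(B→C) = (2.4909 + 1.490) − 1.437 = 2.5439 Tg P/yr.
Box C: F(C→D) = (2.5439 + 1.035) − 0.8243 = 2.7546 Tg P/yr.
Box D throughput = its input = 2.7546 Tg P/yr; τ = 458900 / 2.7546 = 166600 yr.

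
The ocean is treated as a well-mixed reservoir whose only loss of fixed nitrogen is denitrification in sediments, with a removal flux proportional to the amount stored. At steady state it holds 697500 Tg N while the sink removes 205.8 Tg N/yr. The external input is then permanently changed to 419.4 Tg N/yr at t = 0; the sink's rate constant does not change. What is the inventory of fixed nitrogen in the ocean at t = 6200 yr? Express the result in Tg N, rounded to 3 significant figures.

τ = M₀/F₀ = 697500/205.8 = 3389 yr; rate constant k = 1/τ.
New steady state M_∞ = F₁/k = F₁·τ = 419.4 × 3389 = 1.4214×10^6 Tg N.
M(t) = M_∞ + (M₀ − M_∞)·e^(−t/τ); t/τ = 6200/3389 = 1.829, so e^(−t/τ) = 0.1605.
M(t) = 1.4214×10^6 − 723900 × 0.1605 = 1.3052×10^6 Tg N.

1.31×10^6 Tg N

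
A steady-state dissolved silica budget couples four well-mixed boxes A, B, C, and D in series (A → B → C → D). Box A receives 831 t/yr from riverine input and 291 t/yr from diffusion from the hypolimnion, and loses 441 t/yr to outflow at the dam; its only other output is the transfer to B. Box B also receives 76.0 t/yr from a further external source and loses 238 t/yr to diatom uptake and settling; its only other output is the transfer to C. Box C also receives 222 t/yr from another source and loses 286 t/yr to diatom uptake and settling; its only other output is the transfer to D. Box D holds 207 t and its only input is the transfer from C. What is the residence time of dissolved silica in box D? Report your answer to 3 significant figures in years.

0.455 yr

Box A: F(A→B) = (831 + 291) − 441 = 681.00 t/yr.
Box B: F(B→C) = (681.00 + 76.0) − 238 = 519.00 t/yr.
Box C: F(C→D) = (519.00 + 222) − 286 = 455.00 t/yr.
Box D throughput = its input = 455.00 t/yr; τ = 207 / 455.00 = 0.4549 yr.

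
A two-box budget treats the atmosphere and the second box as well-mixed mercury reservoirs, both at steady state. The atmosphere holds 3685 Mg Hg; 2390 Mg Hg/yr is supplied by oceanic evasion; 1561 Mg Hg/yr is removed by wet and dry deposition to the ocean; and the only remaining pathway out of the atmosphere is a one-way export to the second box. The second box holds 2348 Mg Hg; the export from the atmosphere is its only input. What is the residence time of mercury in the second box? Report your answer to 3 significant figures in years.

2.83 yr

Balance the atmosphere: ΣF_in = 2390.0 Mg Hg/yr.
Export to the second box = ΣF_in − (1561) = 829.00 Mg Hg/yr.
At steady state the output of the second box equals its input, 829.00 Mg Hg/yr.
τ = M / F = 2348 / 829.00 = 2.832 yr.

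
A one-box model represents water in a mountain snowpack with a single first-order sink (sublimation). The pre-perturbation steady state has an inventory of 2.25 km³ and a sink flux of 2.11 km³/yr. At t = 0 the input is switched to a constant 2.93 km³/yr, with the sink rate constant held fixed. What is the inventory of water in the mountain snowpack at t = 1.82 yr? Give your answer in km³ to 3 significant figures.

2.97 km³

Residence time τ = M₀/F₀ = 1.066 yr. The eventual steady state is M_∞ = M₀·(F₁/F₀) = 2.25 × 2.93/2.11 = 3.1244 km³.
The anomaly ΔM(t) = M(t) − M_∞ decays as ΔM₀·e^(−t/τ) with ΔM₀ = 2.25 − 3.1244 = −0.8744 km³.
At t = 1.82 yr, e^(−t/τ) = e^(−1.707) = 0.1815, so ΔM = −0.1587 km³ and M = 3.1244 − 0.1587 = 2.9657 km³.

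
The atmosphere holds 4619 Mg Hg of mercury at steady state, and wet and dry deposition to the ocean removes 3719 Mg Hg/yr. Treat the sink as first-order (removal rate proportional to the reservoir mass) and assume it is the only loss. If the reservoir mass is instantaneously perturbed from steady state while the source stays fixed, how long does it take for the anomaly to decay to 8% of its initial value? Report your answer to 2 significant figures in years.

For a linear reservoir the anomaly decays as exp(−t/τ) with τ = M/F = 4619/3719 = 1.242 yr.
exp(−t/τ) = 0.08 ⇒ t = −τ ln(0.08) = 1.242 × 2.526 = 3.137 yr.

3.1 yr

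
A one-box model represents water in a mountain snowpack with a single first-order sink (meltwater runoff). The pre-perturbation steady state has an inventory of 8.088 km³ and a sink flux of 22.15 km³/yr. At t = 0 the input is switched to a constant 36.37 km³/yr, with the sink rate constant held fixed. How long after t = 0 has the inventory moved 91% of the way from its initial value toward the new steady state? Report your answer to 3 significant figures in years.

0.879 yr

τ = M₀/F₀ = 8.088/22.15 = 0.3651 yr.
The remaining gap fraction is e^(−t/τ); 91% covered ⇒ e^(−t/τ) = 0.0900.
t = −τ ln(0.0900) = 0.3651 × 2.408 = 0.8793 yr.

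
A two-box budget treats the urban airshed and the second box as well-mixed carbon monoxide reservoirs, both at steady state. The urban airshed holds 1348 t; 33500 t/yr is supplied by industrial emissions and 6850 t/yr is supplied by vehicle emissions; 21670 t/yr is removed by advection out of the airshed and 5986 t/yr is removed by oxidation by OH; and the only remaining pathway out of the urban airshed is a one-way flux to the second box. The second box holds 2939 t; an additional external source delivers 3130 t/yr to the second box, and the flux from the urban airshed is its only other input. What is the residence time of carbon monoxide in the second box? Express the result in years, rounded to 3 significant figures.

Balance the urban airshed: ΣF_in = 33500 + 6850 = 40350 t/yr.
Flux to the second box = ΣF_in − (21670 + 5986) = 12694 t/yr.
Total input to the second box = 12694 + 3130 = 15824 t/yr; at steady state this equals its total output.
τ = M / F = 2939 / 15824 = 0.1857 yr.

0.186 yr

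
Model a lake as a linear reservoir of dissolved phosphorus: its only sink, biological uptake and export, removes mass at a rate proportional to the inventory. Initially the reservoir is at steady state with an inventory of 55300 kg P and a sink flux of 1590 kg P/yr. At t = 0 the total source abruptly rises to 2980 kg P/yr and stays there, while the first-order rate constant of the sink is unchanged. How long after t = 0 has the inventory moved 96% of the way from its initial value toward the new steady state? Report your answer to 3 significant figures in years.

112 yr

τ = M₀/F₀ = 55300/1590 = 34.78 yr.
The remaining gap fraction is e^(−t/τ); 96% covered ⇒ e^(−t/τ) = 0.0400.
t = −τ ln(0.0400) = 34.78 × 3.219 = 112.0 yr.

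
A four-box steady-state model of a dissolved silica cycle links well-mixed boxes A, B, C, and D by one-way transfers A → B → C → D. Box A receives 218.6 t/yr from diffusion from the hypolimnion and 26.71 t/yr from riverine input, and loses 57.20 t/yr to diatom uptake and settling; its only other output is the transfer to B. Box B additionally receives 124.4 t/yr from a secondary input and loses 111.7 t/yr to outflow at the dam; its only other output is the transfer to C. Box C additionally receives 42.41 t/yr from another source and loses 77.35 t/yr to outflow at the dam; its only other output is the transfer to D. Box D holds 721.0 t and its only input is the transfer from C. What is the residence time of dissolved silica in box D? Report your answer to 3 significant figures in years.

Box A: F(A→B) = (218.6 + 26.71) − 57.20 = 188.11 t/yr.
Box B: F(B→C) = (188.11 + 124.4) − 111.7 = 200.81 t/yr.
Box C: F(C→D) = (200.81 + 42.41) − 77.35 = 165.87 t/yr.
Box D throughput = its input = 165.87 t/yr; τ = 721.0 / 165.87 = 4.347 yr.

4.35 yr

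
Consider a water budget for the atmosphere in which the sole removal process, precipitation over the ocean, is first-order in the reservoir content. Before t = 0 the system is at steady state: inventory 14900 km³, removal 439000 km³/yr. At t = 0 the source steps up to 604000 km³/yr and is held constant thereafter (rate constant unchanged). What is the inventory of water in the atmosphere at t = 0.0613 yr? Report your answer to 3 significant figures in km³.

19600 km³

The sink rate constant is k = F₀/M₀ = 439000/14900 = 29.46 yr⁻¹.
Solving dM/dt = F₁ − kM with M(0) = M₀ gives M(t) = F₁/k + (M₀ − F₁/k)·e^(−kt).
F₁/k = 604000/29.46 = 20500 km³; kt = 29.46 × 0.0613 = 1.806, e^(−kt) = 0.1643.
M(0.0613) = 20500 + (14900 − 20500) × 0.1643 = 20500 − 920.1 = 19580 km³.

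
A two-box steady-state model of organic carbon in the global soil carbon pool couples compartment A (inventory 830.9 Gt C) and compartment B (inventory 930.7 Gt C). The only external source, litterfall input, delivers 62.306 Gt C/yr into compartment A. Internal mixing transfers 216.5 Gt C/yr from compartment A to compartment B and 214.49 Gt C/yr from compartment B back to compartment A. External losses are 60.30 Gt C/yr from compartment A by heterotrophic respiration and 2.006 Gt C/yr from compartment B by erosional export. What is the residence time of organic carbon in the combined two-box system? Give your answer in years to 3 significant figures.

Treat the two boxes together as one reservoir: the mixing fluxes between them are internal recycling, so τ = ΣM / Σ(external losses).
M_total = 830.9 + 930.7 = 1761.6 Gt C.
ΣF_external_out = 60.30 + 2.006 = 62.306 Gt C/yr.
τ = M_total / ΣF_ext = 1761.6 / 62.306 = 28.27 yr.

28.3 yr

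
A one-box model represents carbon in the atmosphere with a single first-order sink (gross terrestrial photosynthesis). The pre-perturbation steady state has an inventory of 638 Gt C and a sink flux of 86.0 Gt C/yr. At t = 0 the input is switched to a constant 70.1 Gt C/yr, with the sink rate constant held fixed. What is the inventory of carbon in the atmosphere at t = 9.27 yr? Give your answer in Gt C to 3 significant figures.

554 Gt C

τ = M₀/F₀ = 638/86.0 = 7.419 yr; rate constant k = 1/τ.
New steady state M_∞ = F₁/k = F₁·τ = 70.1 × 7.419 = 520.04 Gt C.
M(t) = M_∞ + (M₀ − M_∞)·e^(−t/τ); t/τ = 9.27/7.419 = 1.250, so e^(−t/τ) = 0.2866.
M(t) = 520.04 + 118.0 × 0.2866 = 553.85 Gt C.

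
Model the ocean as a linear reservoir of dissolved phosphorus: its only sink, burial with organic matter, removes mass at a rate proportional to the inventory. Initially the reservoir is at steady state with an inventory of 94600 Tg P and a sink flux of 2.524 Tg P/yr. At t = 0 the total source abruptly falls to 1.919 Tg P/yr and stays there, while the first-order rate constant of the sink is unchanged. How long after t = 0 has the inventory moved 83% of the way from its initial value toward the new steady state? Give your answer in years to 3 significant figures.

τ = M₀/F₀ = 94600/2.524 = 37480 yr.
The remaining gap fraction is e^(−t/τ); 83% covered ⇒ e^(−t/τ) = 0.170.
t = −τ ln(0.170) = 37480 × 1.772 = 66410 yr.

66400 yr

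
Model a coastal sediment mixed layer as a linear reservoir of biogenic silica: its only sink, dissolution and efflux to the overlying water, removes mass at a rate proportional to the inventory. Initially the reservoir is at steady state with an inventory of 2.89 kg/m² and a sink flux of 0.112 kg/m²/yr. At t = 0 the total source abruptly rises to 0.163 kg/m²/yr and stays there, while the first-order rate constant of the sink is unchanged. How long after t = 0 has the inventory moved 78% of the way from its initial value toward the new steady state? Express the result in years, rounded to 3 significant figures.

39.1 yr

τ = M₀/F₀ = 2.89/0.112 = 25.80 yr.
The remaining gap fraction is e^(−t/τ); 78% covered ⇒ e^(−t/τ) = 0.220.
t = −τ ln(0.220) = 25.80 × 1.514 = 39.07 yr.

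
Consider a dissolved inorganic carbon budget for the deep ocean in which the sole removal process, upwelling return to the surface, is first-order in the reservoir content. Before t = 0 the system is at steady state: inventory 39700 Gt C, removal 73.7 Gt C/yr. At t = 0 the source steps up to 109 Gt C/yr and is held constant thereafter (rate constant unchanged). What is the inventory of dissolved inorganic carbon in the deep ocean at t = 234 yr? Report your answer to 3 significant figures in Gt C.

46400 Gt C

Residence time τ = M₀/F₀ = 538.7 yr. The eventual steady state is M_∞ = M₀·(F₁/F₀) = 39700 × 109/73.7 = 58715 Gt C.
The anomaly ΔM(t) = M(t) − M_∞ decays as ΔM₀·e^(−t/τ) with ΔM₀ = 39700 − 58715 = −19020 Gt C.
At t = 234 yr, e^(−t/τ) = e^(−0.4344) = 0.6477, so ΔM = −12320 Gt C and M = 58715 − 12320 = 46400 Gt C.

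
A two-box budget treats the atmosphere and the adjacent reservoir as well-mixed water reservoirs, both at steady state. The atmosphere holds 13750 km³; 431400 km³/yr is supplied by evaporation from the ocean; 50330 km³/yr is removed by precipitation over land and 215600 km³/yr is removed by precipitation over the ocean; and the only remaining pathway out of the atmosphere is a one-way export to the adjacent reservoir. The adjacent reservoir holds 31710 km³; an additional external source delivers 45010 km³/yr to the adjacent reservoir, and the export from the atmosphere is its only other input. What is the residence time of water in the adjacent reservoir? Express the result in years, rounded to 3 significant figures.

Balance the atmosphere: ΣF_in = 431400 km³/yr.
Export to the adjacent reservoir = ΣF_in − (50330 + 215600) = 165470 km³/yr.
Total input to the adjacent reservoir = 165470 + 45010 = 210480 km³/yr; at steady state this equals its total output.
τ = M / F = 31710 / 210480 = 0.1507 yr.

0.151 yr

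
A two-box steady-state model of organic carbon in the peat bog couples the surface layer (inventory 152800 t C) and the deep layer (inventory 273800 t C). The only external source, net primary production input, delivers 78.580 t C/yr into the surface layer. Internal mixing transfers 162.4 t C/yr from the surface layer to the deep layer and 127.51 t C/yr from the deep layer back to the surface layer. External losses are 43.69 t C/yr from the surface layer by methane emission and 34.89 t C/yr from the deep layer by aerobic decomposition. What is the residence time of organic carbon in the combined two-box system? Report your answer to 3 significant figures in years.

5430 yr

Treat the two boxes together as one reservoir: the mixing fluxes between them are internal recycling, so τ = ΣM / Σ(external losses).
M_total = 152800 + 273800 = 426600 t C.
ΣF_external_out = 43.69 + 34.89 = 78.580 t C/yr.
τ = M_total / ΣF_ext = 426600 / 78.580 = 5429 yr.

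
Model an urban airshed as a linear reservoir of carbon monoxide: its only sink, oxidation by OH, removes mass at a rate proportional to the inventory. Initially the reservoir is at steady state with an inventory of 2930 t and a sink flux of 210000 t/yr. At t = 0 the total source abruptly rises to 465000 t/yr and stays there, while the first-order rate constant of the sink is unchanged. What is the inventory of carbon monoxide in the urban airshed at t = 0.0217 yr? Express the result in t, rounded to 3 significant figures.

τ = M₀/F₀ = 2930/210000 = 0.01395 yr; rate constant k = 1/τ.
New steady state M_∞ = F₁/k = F₁·τ = 465000 × 0.01395 = 6487.9 t.
M(t) = M_∞ + (M₀ − M_∞)·e^(−t/τ); t/τ = 0.0217/0.01395 = 1.555, so e^(−t/τ) = 0.2111.
M(t) = 6487.9 − 3558 × 0.2111 = 5736.7 t.

5740 t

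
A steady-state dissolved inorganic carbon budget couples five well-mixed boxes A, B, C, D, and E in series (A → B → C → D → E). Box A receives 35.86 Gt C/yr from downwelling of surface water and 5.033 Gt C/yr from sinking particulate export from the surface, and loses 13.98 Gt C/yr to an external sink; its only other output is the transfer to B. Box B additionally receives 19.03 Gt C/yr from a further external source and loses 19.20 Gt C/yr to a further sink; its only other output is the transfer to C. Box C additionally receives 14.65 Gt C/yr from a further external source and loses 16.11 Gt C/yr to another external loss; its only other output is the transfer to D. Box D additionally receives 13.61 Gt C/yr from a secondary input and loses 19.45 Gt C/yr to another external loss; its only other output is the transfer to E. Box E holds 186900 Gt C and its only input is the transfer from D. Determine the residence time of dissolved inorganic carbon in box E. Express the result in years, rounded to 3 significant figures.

Box A: F(A→B) = (35.86 + 5.033) − 13.98 = 26.913 Gt C/yr.
Box B: F(B→C) = (26.913 + 19.03) − 19.20 = 26.743 Gt C/yr.
Box C: F(C→D) = (26.743 + 14.65) − 16.11 = 25.283 Gt C/yr.
Box D: F(D→E) = (25.283 + 13.61) − 19.45 = 19.443 Gt C/yr.
Box E throughput = its input = 19.443 Gt C/yr; τ = 186900 / 19.443 = 9613 yr.

9610 yr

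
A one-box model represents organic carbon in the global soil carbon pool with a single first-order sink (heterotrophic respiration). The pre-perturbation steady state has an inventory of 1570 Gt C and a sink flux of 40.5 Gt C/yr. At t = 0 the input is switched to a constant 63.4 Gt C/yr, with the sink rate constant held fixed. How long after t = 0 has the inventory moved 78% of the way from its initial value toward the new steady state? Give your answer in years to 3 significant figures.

58.7 yr

τ = M₀/F₀ = 1570/40.5 = 38.77 yr.
The remaining gap fraction is e^(−t/τ); 78% covered ⇒ e^(−t/τ) = 0.220.
t = −τ ln(0.220) = 38.77 × 1.514 = 58.70 yr.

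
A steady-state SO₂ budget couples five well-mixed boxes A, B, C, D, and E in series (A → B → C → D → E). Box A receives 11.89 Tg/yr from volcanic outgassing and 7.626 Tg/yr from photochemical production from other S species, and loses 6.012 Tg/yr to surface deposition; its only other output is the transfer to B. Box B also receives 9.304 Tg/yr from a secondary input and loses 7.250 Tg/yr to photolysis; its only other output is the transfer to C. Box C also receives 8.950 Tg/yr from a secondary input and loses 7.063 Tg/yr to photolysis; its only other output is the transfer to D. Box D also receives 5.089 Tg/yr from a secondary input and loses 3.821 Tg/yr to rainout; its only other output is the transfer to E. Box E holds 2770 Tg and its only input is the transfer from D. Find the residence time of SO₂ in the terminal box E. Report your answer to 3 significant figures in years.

148 yr

Box A: F(A→B) = (11.89 + 7.626) − 6.012 = 13.504 Tg/yr.
Box B: F(B→C) = (13.504 + 9.304) − 7.250 = 15.558 Tg/yr.
Box C: F(C→D) = (15.558 + 8.950) − 7.063 = 17.445 Tg/yr.
Box D: F(D→E) = (17.445 + 5.089) − 3.821 = 18.713 Tg/yr.
Box E throughput = its input = 18.713 Tg/yr; τ = 2770 / 18.713 = 148.0 yr.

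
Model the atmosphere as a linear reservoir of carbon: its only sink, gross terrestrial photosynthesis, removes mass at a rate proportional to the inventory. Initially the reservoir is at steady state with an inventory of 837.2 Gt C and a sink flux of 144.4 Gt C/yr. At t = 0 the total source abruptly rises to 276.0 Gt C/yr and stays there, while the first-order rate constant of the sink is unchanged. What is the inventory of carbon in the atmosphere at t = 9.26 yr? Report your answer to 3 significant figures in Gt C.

1450 Gt C

τ = M₀/F₀ = 837.2/144.4 = 5.798 yr; rate constant k = 1/τ.
New steady state M_∞ = F₁/k = F₁·τ = 276.0 × 5.798 = 1600.2 Gt C.
M(t) = M_∞ + (M₀ − M_∞)·e^(−t/τ); t/τ = 9.26/5.798 = 1.597, so e^(−t/τ) = 0.2025.
M(t) = 1600.2 − 763.0 × 0.2025 = 1445.7 Gt C.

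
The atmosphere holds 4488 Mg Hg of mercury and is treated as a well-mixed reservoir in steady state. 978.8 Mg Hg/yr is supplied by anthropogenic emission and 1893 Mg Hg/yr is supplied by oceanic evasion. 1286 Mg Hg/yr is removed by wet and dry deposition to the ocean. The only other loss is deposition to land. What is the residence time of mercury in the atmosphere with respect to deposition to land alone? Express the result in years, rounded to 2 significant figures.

2.8 yr

At steady state ΣF_in = ΣF_out.
ΣF_in = 978.8 + 1893 = 2871.8 Mg Hg/yr.
Deposition to land flux = ΣF_in − (1286) = 2871.8 − 1286 = 1586 Mg Hg/yr.
τ = M / F = 4488 / 1586 = 2.830 yr.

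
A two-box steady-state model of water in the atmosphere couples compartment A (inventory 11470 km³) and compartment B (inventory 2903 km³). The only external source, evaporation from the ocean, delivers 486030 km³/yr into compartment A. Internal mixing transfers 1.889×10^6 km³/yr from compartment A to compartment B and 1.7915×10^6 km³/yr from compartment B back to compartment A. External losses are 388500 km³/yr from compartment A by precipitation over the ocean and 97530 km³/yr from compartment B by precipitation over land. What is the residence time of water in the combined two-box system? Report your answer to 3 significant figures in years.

0.0296 yr

Treat the two boxes together as one reservoir: the mixing fluxes between them are internal recycling, so τ = ΣM / Σ(external losses).
M_total = 11470 + 2903 = 14373 km³.
ΣF_external_out = 388500 + 97530 = 486030 km³/yr.
τ = M_total / ΣF_ext = 14373 / 486030 = 0.02957 yr.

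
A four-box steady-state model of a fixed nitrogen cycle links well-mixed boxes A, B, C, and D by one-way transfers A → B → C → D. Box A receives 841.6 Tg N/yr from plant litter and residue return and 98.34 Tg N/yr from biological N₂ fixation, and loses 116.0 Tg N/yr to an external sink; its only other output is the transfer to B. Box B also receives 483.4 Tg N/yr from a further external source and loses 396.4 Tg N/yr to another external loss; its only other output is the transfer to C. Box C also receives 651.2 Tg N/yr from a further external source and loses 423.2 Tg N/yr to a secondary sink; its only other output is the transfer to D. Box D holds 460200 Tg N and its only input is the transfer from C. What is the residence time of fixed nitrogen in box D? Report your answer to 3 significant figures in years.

Box A: F(A→B) = (841.6 + 98.34) − 116.0 = 823.94 Tg N/yr.
Box B: F(B→C) = (823.94 + 483.4) − 396.4 = 910.94 Tg N/yr.
Box C: F(C→D) = (910.94 + 651.2) − 423.2 = 1138.9 Tg N/yr.
Box D throughput = its input = 1138.9 Tg N/yr; τ = 460200 / 1138.9 = 404.1 yr.

404 yr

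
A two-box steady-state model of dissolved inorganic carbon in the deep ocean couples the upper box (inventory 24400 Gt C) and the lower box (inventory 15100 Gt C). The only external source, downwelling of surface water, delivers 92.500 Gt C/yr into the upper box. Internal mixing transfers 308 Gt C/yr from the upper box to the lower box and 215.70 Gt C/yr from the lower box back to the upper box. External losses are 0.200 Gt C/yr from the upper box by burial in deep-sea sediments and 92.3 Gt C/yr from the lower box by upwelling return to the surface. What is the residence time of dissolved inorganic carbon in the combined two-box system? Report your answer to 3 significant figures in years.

Residence time in the combined system uses the total inventory and the total *external* removal — internal exchanges between the two boxes cancel.
M_total = 24400 + 15100 = 39500 Gt C.
ΣF_external_out = 0.200 + 92.3 = 92.500 Gt C/yr.
τ = M_total / ΣF_ext = 39500 / 92.500 = 427.0 yr.

427 yr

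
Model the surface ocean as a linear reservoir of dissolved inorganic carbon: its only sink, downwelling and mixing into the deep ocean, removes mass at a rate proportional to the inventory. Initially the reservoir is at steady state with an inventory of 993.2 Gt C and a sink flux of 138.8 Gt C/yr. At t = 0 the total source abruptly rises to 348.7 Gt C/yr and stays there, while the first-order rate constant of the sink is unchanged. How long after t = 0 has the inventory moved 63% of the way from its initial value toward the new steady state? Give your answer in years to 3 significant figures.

7.11 yr

τ = M₀/F₀ = 993.2/138.8 = 7.156 yr.
The remaining gap fraction is e^(−t/τ); 63% covered ⇒ e^(−t/τ) = 0.370.
t = −τ ln(0.370) = 7.156 × 0.9943 = 7.114 yr.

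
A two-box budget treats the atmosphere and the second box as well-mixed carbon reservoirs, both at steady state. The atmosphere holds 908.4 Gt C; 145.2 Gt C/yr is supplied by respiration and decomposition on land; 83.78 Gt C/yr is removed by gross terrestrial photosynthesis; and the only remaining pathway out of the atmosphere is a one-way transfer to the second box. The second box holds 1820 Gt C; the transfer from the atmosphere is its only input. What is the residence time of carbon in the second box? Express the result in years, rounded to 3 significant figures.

29.6 yr

Balance the atmosphere: ΣF_in = 145.20 Gt C/yr.
Transfer to the second box = ΣF_in − (83.78) = 61.420 Gt C/yr.
At steady state the output of the second box equals its input, 61.420 Gt C/yr.
τ = M / F = 1820 / 61.420 = 29.63 yr.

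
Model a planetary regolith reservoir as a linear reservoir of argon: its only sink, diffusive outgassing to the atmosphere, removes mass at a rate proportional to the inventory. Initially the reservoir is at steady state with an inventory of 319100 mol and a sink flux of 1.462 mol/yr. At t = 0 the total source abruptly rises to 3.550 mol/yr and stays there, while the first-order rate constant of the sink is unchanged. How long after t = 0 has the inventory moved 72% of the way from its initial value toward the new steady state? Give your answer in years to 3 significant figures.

278000 yr

τ = M₀/F₀ = 319100/1.462 = 218300 yr.
The remaining gap fraction is e^(−t/τ); 72% covered ⇒ e^(−t/τ) = 0.280.
t = −τ ln(0.280) = 218300 × 1.273 = 277800 yr.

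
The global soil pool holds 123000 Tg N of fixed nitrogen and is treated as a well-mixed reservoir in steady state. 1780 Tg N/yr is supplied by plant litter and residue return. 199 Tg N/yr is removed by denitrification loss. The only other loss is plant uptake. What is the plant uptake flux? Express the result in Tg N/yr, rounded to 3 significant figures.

1580 Tg N/yr

At steady state ΣF_in = ΣF_out.
ΣF_in = 1780.0 Tg N/yr.
Plant uptake flux = ΣF_in − (199) = 1780.0 − 199.0 = 1581 Tg N/yr.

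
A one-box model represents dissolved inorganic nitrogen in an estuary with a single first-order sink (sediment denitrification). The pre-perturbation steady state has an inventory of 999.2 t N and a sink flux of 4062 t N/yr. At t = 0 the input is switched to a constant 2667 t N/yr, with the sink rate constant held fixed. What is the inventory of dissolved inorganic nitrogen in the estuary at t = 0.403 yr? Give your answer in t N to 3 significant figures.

Residence time τ = M₀/F₀ = 0.2460 yr. The eventual steady state is M_∞ = M₀·(F₁/F₀) = 999.2 × 2667/4062 = 656.05 t N.
The anomaly ΔM(t) = M(t) − M_∞ decays as ΔM₀·e^(−t/τ) with ΔM₀ = 999.2 − 656.05 = 343.2 t N.
At t = 0.403 yr, e^(−t/τ) = e^(−1.638) = 0.1943, so ΔM = 66.68 t N and M = 656.05 + 66.68 = 722.73 t N.

723 t N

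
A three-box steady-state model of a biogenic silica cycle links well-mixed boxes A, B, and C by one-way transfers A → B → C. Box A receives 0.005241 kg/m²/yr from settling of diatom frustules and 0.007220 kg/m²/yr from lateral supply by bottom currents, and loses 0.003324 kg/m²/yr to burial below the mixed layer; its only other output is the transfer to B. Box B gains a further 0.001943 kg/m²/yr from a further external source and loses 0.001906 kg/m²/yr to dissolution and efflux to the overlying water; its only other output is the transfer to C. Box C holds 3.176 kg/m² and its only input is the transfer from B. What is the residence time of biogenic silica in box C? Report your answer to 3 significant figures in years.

Box A: F(A→B) = (0.005241 + 0.007220) − 0.003324 = 0.0091370 kg/m²/yr.
Box B: F(B→C) = (0.0091370 + 0.001943) − 0.001906 = 0.0091740 kg/m²/yr.
Box C throughput = its input = 0.0091740 kg/m²/yr; τ = 3.176 / 0.0091740 = 346.2 yr.

346 yr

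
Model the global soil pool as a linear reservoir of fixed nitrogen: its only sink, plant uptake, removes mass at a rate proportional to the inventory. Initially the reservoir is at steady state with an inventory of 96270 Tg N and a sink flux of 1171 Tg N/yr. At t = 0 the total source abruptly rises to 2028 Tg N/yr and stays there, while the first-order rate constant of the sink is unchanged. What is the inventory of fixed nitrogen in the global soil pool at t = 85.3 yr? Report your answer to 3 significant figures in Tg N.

τ = M₀/F₀ = 96270/1171 = 82.21 yr; rate constant k = 1/τ.
New steady state M_∞ = F₁/k = F₁·τ = 2028 × 82.21 = 166730 Tg N.
M(t) = M_∞ + (M₀ − M_∞)·e^(−t/τ); t/τ = 85.3/82.21 = 1.038, so e^(−t/τ) = 0.3543.
M(t) = 166730 − 70460 × 0.3543 = 141760 Tg N.

142000 Tg N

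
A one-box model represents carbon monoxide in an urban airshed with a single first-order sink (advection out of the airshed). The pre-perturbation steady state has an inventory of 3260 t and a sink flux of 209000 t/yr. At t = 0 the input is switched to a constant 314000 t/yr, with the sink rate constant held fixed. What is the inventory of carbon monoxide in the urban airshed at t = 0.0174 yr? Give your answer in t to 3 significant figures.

τ = M₀/F₀ = 3260/209000 = 0.01560 yr; rate constant k = 1/τ.
New steady state M_∞ = F₁/k = F₁·τ = 314000 × 0.01560 = 4897.8 t.
M(t) = M_∞ + (M₀ − M_∞)·e^(−t/τ); t/τ = 0.0174/0.01560 = 1.116, so e^(−t/τ) = 0.3277.
M(t) = 4897.8 − 1638 × 0.3277 = 4361.0 t.

4360 t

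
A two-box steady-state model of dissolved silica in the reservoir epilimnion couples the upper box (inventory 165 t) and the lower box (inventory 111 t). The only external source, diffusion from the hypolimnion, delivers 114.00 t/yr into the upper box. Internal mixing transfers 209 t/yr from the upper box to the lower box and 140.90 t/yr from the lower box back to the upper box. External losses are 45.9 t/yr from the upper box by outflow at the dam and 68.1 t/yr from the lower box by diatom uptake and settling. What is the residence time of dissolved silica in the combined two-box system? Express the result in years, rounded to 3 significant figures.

Residence time in the combined system uses the total inventory and the total *external* removal — internal exchanges between the two boxes cancel.
M_total = 165 + 111 = 276.00 t.
ΣF_external_out = 45.9 + 68.1 = 114.00 t/yr.
τ = M_total / ΣF_ext = 276.00 / 114.00 = 2.421 yr.

2.42 yr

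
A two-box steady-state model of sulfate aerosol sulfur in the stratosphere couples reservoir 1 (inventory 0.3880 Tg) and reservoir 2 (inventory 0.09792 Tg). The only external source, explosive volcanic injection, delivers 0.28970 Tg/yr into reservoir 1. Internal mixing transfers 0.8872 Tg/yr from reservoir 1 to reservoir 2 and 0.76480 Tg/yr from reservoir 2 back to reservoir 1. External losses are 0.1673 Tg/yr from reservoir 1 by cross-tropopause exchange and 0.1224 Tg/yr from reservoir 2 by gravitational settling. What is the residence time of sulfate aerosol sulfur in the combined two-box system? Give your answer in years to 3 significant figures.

Treat the two boxes together as one reservoir: the mixing fluxes between them are internal recycling, so τ = ΣM / Σ(external losses).
M_total = 0.3880 + 0.09792 = 0.48592 Tg.
ΣF_external_out = 0.1673 + 0.1224 = 0.28970 Tg/yr.
τ = M_total / ΣF_ext = 0.48592 / 0.28970 = 1.677 yr.

1.68 yr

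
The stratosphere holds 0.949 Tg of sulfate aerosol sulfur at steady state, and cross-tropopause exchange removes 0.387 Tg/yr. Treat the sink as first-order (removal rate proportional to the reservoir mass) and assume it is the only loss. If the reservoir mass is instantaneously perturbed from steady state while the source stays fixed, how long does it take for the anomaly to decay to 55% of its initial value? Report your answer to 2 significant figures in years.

1.5 yr

For a linear reservoir the anomaly decays as exp(−t/τ) with τ = M/F = 0.949/0.387 = 2.452 yr.
exp(−t/τ) = 0.55 ⇒ t = −τ ln(0.55) = 2.452 × 0.5978 = 1.466 yr.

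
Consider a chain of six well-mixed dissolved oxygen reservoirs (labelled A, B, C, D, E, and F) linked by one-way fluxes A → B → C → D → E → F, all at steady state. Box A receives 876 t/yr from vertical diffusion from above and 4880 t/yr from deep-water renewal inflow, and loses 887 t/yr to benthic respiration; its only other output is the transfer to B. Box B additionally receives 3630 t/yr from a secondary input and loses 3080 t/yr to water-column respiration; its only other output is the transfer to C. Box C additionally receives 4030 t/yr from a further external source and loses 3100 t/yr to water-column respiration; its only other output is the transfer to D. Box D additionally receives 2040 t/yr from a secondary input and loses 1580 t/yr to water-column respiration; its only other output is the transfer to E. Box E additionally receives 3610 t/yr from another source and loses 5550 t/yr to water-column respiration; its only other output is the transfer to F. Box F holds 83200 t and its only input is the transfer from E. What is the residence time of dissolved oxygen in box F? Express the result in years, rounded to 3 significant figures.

Box A: F(A→B) = (876 + 4880) − 887 = 4869.0 t/yr.
Box B: F(B→C) = (4869.0 + 3630) − 3080 = 5419.0 t/yr.
Box C: F(C→D) = (5419.0 + 4030) − 3100 = 6349.0 t/yr.
Box D: F(D→E) = (6349.0 + 2040) − 1580 = 6809.0 t/yr.
Box E: F(E→F) = (6809.0 + 3610) − 5550 = 4869.0 t/yr.
Box F throughput = its input = 4869.0 t/yr; τ = 83200 / 4869.0 = 17.09 yr.

17.1 yr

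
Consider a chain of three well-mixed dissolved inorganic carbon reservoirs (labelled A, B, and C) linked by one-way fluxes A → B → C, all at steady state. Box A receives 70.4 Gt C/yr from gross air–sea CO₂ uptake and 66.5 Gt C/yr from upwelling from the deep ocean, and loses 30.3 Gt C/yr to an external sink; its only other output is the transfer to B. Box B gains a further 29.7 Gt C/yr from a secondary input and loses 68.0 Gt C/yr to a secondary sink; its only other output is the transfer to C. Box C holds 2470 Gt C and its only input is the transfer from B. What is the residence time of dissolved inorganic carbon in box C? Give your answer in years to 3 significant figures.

36.2 yr

Box A: F(A→B) = (70.4 + 66.5) − 30.3 = 106.60 Gt C/yr.
Box B: F(B→C) = (106.60 + 29.7) − 68.0 = 68.300 Gt C/yr.
Box C throughput = its input = 68.300 Gt C/yr; τ = 2470 / 68.300 = 36.16 yr.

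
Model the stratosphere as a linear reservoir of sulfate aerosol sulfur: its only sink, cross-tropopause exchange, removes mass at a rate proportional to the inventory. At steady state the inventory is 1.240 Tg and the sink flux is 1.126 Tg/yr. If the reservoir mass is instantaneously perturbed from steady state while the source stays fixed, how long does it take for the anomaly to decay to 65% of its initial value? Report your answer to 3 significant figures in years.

0.474 yr

For a linear reservoir the anomaly decays as exp(−t/τ) with τ = M/F = 1.240/1.126 = 1.101 yr.
exp(−t/τ) = 0.65 ⇒ t = −τ ln(0.65) = 1.101 × 0.4308 = 0.4744 yr.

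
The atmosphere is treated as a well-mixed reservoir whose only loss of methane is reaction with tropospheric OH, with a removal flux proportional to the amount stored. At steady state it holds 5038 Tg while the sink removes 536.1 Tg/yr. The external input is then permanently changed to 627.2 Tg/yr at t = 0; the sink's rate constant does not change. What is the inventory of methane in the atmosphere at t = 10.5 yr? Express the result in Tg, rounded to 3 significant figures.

5610 Tg

The sink rate constant is k = F₀/M₀ = 536.1/5038 = 0.1064 yr⁻¹.
Solving dM/dt = F₁ − kM with M(0) = M₀ gives M(t) = F₁/k + (M₀ − F₁/k)·e^(−kt).
F₁/k = 627.2/0.1064 = 5894.1 Tg; kt = 0.1064 × 10.5 = 1.117, e^(−kt) = 0.3272.
M(10.5) = 5894.1 + (5038 − 5894.1) × 0.3272 = 5894.1 − 280.1 = 5614.0 Tg.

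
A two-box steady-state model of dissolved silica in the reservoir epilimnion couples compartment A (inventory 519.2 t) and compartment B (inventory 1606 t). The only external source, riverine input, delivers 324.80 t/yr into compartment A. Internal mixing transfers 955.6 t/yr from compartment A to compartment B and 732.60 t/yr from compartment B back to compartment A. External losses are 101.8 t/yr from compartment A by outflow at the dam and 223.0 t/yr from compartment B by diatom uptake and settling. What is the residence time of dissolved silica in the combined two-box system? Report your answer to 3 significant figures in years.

Residence time in the combined system uses the total inventory and the total *external* removal — internal exchanges between the two boxes cancel.
M_total = 519.2 + 1606 = 2125.2 t.
ΣF_external_out = 101.8 + 223.0 = 324.80 t/yr.
τ = M_total / ΣF_ext = 2125.2 / 324.80 = 6.543 yr.

6.54 yr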